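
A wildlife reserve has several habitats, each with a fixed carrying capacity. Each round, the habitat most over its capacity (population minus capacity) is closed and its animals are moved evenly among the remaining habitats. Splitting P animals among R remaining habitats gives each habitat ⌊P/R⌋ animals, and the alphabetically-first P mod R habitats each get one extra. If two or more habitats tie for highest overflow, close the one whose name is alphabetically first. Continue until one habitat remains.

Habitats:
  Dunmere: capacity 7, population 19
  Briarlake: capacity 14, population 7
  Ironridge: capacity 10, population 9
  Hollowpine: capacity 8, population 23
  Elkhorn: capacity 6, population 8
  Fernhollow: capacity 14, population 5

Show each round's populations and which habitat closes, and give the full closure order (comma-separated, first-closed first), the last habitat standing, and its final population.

Round 1: Briarlake=7 Dunmere=19 Elkhorn=8 Fernhollow=5 Hollowpine=23 Ironridge=9 → close Hollowpine (overflow 15)
  23÷5 = 4 each, +1 to first 3
Round 2: Briarlake=12 Dunmere=24 Elkhorn=13 Fernhollow=9 Ironridge=13 → close Dunmere (overflow 17)
  24÷4 = 6 each, +1 to first 0
Round 3: Briarlake=18 Elkhorn=19 Fernhollow=15 Ironridge=19 → close Elkhorn (overflow 13)
  19÷3 = 6 each, +1 to first 1
Round 4: Briarlake=25 Fernhollow=21 Ironridge=25 → close Ironridge (overflow 15)
  25÷2 = 12 each, +1 to first 1
Round 5: Briarlake=38 Fernhollow=33 → close Briarlake (overflow 24)
  38÷1 = 38 each, +1 to first 0

Closure order: Hollowpine, Dunmere, Elkhorn, Ironridge, Briarlake
Last habitat: Fernhollow with 71 animals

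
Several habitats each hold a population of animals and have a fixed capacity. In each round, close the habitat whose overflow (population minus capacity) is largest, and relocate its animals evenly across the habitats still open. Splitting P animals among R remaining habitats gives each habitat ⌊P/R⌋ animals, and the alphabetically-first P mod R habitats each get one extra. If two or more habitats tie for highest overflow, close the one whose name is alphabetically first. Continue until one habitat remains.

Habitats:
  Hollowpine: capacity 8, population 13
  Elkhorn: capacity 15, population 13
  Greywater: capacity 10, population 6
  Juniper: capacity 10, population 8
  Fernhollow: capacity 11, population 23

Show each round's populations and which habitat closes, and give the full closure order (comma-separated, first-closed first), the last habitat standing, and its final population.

Closure order: Fernhollow, Hollowpine, Elkhorn, Juniper
Last habitat: Greywater with 63 animals

Round 1: Elkhorn=13 Fernhollow=23 Greywater=6 Hollowpine=13 Juniper=8 → close Fernhollow (overflow 12)
  23÷4 = 5 each, +1 to first 3
Round 2: Elkhorn=19 Greywater=12 Hollowpine=19 Juniper=13 → close Hollowpine (overflow 11)
  19÷3 = 6 each, +1 to first 1
Round 3: Elkhorn=26 Greywater=18 Juniper=19 → close Elkhorn (overflow 11)
  26÷2 = 13 each, +1 to first 0
Round 4: Greywater=31 Juniper=32 → close Juniper (overflow 22)
  32÷1 = 32 each, +1 to first 0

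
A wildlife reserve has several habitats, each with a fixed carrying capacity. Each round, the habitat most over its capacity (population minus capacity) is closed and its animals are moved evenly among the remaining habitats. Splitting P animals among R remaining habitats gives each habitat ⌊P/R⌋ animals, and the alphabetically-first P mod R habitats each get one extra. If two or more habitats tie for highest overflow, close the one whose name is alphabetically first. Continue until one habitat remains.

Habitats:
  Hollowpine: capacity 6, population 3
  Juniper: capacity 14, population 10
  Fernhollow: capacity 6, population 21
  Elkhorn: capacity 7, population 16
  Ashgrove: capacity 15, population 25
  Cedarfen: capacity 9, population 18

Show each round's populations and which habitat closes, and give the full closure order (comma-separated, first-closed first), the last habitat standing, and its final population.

Round 1: Ashgrove=25 Cedarfen=18 Elkhorn=16 Fernhollow=21 Hollowpine=3 Juniper=10 → close Fernhollow (overflow 15)
  21÷5 = 4 each, +1 to first 1
Round 2: Ashgrove=30 Cedarfen=22 Elkhorn=20 Hollowpine=7 Juniper=14 → close Ashgrove (overflow 15)
  30÷4 = 7 each, +1 to first 2
Round 3: Cedarfen=30 Elkhorn=28 Hollowpine=14 Juniper=21 → close Cedarfen (overflow 21)
  30÷3 = 10 each, +1 to first 0
Round 4: Elkhorn=38 Hollowpine=24 Juniper=31 → close Elkhorn (overflow 31)
  38÷2 = 19 each, +1 to first 0
Round 5: Hollowpine=43 Juniper=50 → close Hollowpine (overflow 37)
  43÷1 = 43 each, +1 to first 0

Closure order: Fernhollow, Ashgrove, Cedarfen, Elkhorn, Hollowpine
Last habitat: Juniper with 93 animals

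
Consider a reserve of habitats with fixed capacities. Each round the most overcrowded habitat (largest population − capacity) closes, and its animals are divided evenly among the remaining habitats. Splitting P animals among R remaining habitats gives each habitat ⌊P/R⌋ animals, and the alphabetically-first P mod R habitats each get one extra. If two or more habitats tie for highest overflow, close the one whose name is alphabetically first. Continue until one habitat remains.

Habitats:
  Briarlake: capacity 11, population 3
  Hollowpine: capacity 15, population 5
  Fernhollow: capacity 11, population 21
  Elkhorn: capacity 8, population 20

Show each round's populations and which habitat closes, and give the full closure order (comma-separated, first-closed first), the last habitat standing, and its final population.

Round 1: Briarlake=3 Elkhorn=20 Fernhollow=21 Hollowpine=5 → close Elkhorn (overflow 12)
  20÷3 = 6 each, +1 to first 2
Round 2: Briarlake=10 Fernhollow=28 Hollowpine=11 → close Fernhollow (overflow 17)
  28÷2 = 14 each, +1 to first 0
Round 3: Briarlake=24 Hollowpine=25 → close Briarlake (overflow 13)
  24÷1 = 24 each, +1 to first 0

Closure order: Elkhorn, Fernhollow, Briarlake
Last habitat: Hollowpine with 49 animals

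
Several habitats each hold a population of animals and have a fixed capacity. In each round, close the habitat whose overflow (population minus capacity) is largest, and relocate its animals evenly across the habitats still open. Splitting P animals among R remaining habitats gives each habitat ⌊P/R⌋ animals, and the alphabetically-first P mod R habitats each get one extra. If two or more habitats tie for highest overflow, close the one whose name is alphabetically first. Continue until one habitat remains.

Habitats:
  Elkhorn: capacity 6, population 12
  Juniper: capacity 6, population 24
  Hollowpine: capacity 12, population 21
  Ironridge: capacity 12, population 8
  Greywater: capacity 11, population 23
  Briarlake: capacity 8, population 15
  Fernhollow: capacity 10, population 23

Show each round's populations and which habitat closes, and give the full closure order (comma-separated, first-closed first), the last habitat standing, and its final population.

Round 1: Briarlake=15 Elkhorn=12 Fernhollow=23 Greywater=23 Hollowpine=21 Ironridge=8 Juniper=24 → close Juniper (overflow 18)
  24÷6 = 4 each, +1 to first 0
Round 2: Briarlake=19 Elkhorn=16 Fernhollow=27 Greywater=27 Hollowpine=25 Ironridge=12 → close Fernhollow (overflow 17)
  27÷5 = 5 each, +1 to first 2
Round 3: Briarlake=25 Elkhorn=22 Greywater=32 Hollowpine=30 Ironridge=17 → close Greywater (overflow 21)
  32÷4 = 8 each, +1 to first 0
Round 4: Briarlake=33 Elkhorn=30 Hollowpine=38 Ironridge=25 → close Hollowpine (overflow 26)
  38÷3 = 12 each, +1 to first 2
Round 5: Briarlake=46 Elkhorn=43 Ironridge=37 → close Briarlake (overflow 38)
  46÷2 = 23 each, +1 to first 0
Round 6: Elkhorn=66 Ironridge=60 → close Elkhorn (overflow 60)
  66÷1 = 66 each, +1 to first 0

Closure order: Juniper, Fernhollow, Greywater, Hollowpine, Briarlake, Elkhorn
Last habitat: Ironridge with 126 animals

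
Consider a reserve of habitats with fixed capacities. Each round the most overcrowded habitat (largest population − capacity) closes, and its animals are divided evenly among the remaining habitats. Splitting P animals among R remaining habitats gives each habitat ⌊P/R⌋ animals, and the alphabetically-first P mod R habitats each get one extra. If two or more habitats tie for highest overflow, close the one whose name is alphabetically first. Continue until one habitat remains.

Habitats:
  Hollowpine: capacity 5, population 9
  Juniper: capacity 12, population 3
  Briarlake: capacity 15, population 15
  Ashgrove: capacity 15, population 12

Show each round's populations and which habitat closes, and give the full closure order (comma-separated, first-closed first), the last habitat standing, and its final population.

Round 1: Ashgrove=12 Briarlake=15 Hollowpine=9 Juniper=3 → close Hollowpine (overflow 4)
  9÷3 = 3 each, +1 to first 0
Round 2: Ashgrove=15 Briarlake=18 Juniper=6 → close Briarlake (overflow 3)
  18÷2 = 9 each, +1 to first 0
Round 3: Ashgrove=24 Juniper=15 → close Ashgrove (overflow 9)
  24÷1 = 24 each, +1 to first 0

Closure order: Hollowpine, Briarlake, Ashgrove
Last habitat: Juniper with 39 animals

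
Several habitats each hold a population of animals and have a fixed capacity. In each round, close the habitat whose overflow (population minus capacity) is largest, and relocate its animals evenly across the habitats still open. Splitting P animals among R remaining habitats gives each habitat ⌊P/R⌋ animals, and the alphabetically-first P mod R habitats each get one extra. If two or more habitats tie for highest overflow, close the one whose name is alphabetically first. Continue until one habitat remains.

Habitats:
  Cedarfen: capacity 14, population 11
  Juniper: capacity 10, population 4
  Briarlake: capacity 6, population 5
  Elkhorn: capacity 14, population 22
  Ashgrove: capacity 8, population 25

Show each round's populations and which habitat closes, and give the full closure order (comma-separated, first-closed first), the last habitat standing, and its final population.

Round 1: Ashgrove=25 Briarlake=5 Cedarfen=11 Elkhorn=22 Juniper=4 → close Ashgrove (overflow 17)
  25÷4 = 6 each, +1 to first 1
Round 2: Briarlake=12 Cedarfen=17 Elkhorn=28 Juniper=10 → close Elkhorn (overflow 14)
  28÷3 = 9 each, +1 to first 1
Round 3: Briarlake=22 Cedarfen=26 Juniper=19 → close Briarlake (overflow 16)
  22÷2 = 11 each, +1 to first 0
Round 4: Cedarfen=37 Juniper=30 → close Cedarfen (overflow 23)
  37÷1 = 37 each, +1 to first 0

Closure order: Ashgrove, Elkhorn, Briarlake, Cedarfen
Last habitat: Juniper with 67 animals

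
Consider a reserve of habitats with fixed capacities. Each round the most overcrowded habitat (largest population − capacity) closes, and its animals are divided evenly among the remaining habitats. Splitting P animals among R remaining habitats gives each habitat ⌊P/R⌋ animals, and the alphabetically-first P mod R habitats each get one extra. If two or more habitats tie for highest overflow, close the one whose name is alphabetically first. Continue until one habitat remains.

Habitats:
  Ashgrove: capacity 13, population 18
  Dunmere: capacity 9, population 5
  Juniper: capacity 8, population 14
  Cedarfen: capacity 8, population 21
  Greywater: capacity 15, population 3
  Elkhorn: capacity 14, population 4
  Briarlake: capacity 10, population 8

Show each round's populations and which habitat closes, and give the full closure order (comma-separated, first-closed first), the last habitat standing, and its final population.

Round 1: Ashgrove=18 Briarlake=8 Cedarfen=21 Dunmere=5 Elkhorn=4 Greywater=3 Juniper=14 → close Cedarfen (overflow 13)
  21÷6 = 3 each, +1 to first 3
Round 2: Ashgrove=22 Briarlake=12 Dunmere=9 Elkhorn=7 Greywater=6 Juniper=17 → close Ashgrove (overflow 9)
  22÷5 = 4 each, +1 to first 2
Round 3: Briarlake=17 Dunmere=14 Elkhorn=11 Greywater=10 Juniper=21 → close Juniper (overflow 13)
  21÷4 = 5 each, +1 to first 1
Round 4: Briarlake=23 Dunmere=19 Elkhorn=16 Greywater=15 → close Briarlake (overflow 13)
  23÷3 = 7 each, +1 to first 2
Round 5: Dunmere=27 Elkhorn=24 Greywater=22 → close Dunmere (overflow 18)
  27÷2 = 13 each, +1 to first 1
Round 6: Elkhorn=38 Greywater=35 → close Elkhorn (overflow 24)
  38÷1 = 38 each, +1 to first 0

Closure order: Cedarfen, Ashgrove, Juniper, Briarlake, Dunmere, Elkhorn
Last habitat: Greywater with 73 animals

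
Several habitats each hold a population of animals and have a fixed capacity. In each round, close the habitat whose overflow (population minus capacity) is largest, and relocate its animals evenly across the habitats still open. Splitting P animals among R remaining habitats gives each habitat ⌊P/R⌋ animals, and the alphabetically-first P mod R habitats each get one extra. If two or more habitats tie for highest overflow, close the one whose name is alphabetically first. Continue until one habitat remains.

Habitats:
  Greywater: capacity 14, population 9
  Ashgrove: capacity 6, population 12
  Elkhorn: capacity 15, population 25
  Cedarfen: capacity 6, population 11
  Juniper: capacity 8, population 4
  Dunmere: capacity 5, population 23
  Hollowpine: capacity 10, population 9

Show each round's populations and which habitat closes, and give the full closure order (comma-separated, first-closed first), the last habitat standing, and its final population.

Closure order: Dunmere, Elkhorn, Ashgrove, Cedarfen, Hollowpine, Greywater
Last habitat: Juniper with 93 animals

Round 1: Ashgrove=12 Cedarfen=11 Dunmere=23 Elkhorn=25 Greywater=9 Hollowpine=9 Juniper=4 → close Dunmere (overflow 18)
  23÷6 = 3 each, +1 to first 5
Round 2: Ashgrove=16 Cedarfen=15 Elkhorn=29 Greywater=13 Hollowpine=13 Juniper=7 → close Elkhorn (overflow 14)
  29÷5 = 5 each, +1 to first 4
Round 3: Ashgrove=22 Cedarfen=21 Greywater=19 Hollowpine=19 Juniper=12 → close Ashgrove (overflow 16)
  22÷4 = 5 each, +1 to first 2
Round 4: Cedarfen=27 Greywater=25 Hollowpine=24 Juniper=17 → close Cedarfen (overflow 21)
  27÷3 = 9 each, +1 to first 0
Round 5: Greywater=34 Hollowpine=33 Juniper=26 → close Hollowpine (overflow 23)
  33÷2 = 16 each, +1 to first 1
Round 6: Greywater=51 Juniper=42 → close Greywater (overflow 37)
  51÷1 = 51 each, +1 to first 0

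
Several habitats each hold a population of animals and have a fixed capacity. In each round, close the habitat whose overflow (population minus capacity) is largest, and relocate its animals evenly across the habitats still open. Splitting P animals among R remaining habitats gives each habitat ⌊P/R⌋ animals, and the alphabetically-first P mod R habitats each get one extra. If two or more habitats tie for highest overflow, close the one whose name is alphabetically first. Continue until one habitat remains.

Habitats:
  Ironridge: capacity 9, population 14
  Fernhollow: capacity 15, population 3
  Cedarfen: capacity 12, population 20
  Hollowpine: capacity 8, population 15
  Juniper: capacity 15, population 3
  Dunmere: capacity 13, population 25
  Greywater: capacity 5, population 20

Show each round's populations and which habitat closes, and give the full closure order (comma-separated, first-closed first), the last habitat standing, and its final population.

Closure order: Greywater, Dunmere, Cedarfen, Hollowpine, Ironridge, Fernhollow
Last habitat: Juniper with 100 animals

Round 1: Cedarfen=20 Dunmere=25 Fernhollow=3 Greywater=20 Hollowpine=15 Ironridge=14 Juniper=3 → close Greywater (overflow 15)
  20÷6 = 3 each, +1 to first 2
Round 2: Cedarfen=24 Dunmere=29 Fernhollow=6 Hollowpine=18 Ironridge=17 Juniper=6 → close Dunmere (overflow 16)
  29÷5 = 5 each, +1 to first 4
Round 3: Cedarfen=30 Fernhollow=12 Hollowpine=24 Ironridge=23 Juniper=11 → close Cedarfen (overflow 18)
  30÷4 = 7 each, +1 to first 2
Round 4: Fernhollow=20 Hollowpine=32 Ironridge=30 Juniper=18 → close Hollowpine (overflow 24)
  32÷3 = 10 each, +1 to first 2
Round 5: Fernhollow=31 Ironridge=41 Juniper=28 → close Ironridge (overflow 32)
  41÷2 = 20 each, +1 to first 1
Round 6: Fernhollow=52 Juniper=48 → close Fernhollow (overflow 37)
  52÷1 = 52 each, +1 to first 0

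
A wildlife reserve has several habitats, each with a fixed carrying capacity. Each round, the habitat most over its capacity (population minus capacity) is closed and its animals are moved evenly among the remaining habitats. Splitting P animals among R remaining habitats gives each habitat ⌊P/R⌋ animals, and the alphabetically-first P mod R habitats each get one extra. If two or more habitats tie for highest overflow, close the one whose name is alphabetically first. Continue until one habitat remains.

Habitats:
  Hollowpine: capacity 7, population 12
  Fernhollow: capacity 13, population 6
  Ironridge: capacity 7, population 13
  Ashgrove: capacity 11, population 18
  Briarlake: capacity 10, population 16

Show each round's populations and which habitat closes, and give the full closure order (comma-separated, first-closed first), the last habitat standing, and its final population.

Closure order: Ashgrove, Briarlake, Ironridge, Hollowpine
Last habitat: Fernhollow with 65 animals

Round 1: Ashgrove=18 Briarlake=16 Fernhollow=6 Hollowpine=12 Ironridge=13 → close Ashgrove (overflow 7)
  18÷4 = 4 each, +1 to first 2
Round 2: Briarlake=21 Fernhollow=11 Hollowpine=16 Ironridge=17 → close Briarlake (overflow 11)
  21÷3 = 7 each, +1 to first 0
Round 3: Fernhollow=18 Hollowpine=23 Ironridge=24 → close Ironridge (overflow 17)
  24÷2 = 12 each, +1 to first 0
Round 4: Fernhollow=30 Hollowpine=35 → close Hollowpine (overflow 28)
  35÷1 = 35 each, +1 to first 0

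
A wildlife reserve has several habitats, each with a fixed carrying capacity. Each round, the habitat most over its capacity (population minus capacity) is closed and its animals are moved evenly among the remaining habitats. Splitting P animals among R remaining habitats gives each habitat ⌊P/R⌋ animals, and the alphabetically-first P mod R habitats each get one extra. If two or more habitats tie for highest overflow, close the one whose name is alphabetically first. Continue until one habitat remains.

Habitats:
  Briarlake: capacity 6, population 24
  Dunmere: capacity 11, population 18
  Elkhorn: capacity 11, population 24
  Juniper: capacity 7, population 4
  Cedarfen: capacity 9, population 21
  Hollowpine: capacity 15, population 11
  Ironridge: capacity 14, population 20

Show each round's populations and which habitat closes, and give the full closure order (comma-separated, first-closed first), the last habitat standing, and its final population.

Round 1: Briarlake=24 Cedarfen=21 Dunmere=18 Elkhorn=24 Hollowpine=11 Ironridge=20 Juniper=4 → close Briarlake (overflow 18)
  24÷6 = 4 each, +1 to first 0
Round 2: Cedarfen=25 Dunmere=22 Elkhorn=28 Hollowpine=15 Ironridge=24 Juniper=8 → close Elkhorn (overflow 17)
  28÷5 = 5 each, +1 to first 3
Round 3: Cedarfen=31 Dunmere=28 Hollowpine=21 Ironridge=29 Juniper=13 → close Cedarfen (overflow 22)
  31÷4 = 7 each, +1 to first 3
Round 4: Dunmere=36 Hollowpine=29 Ironridge=37 Juniper=20 → close Dunmere (overflow 25)
  36÷3 = 12 each, +1 to first 0
Round 5: Hollowpine=41 Ironridge=49 Juniper=32 → close Ironridge (overflow 35)
  49÷2 = 24 each, +1 to first 1
Round 6: Hollowpine=66 Juniper=56 → close Hollowpine (overflow 51)
  66÷1 = 66 each, +1 to first 0

Closure order: Briarlake, Elkhorn, Cedarfen, Dunmere, Ironridge, Hollowpine
Last habitat: Juniper with 122 animals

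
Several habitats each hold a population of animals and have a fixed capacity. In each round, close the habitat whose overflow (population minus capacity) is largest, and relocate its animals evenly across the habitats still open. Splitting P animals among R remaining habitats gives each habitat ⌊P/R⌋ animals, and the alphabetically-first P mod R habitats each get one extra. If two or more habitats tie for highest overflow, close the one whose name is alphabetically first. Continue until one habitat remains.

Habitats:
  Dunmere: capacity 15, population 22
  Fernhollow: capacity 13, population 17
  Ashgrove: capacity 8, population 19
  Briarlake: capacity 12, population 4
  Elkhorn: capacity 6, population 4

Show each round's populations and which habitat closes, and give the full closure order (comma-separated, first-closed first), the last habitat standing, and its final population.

Round 1: Ashgrove=19 Briarlake=4 Dunmere=22 Elkhorn=4 Fernhollow=17 → close Ashgrove (overflow 11)
  19÷4 = 4 each, +1 to first 3
Round 2: Briarlake=9 Dunmere=27 Elkhorn=9 Fernhollow=21 → close Dunmere (overflow 12)
  27÷3 = 9 each, +1 to first 0
Round 3: Briarlake=18 Elkhorn=18 Fernhollow=30 → close Fernhollow (overflow 17)
  30÷2 = 15 each, +1 to first 0
Round 4: Briarlake=33 Elkhorn=33 → close Elkhorn (overflow 27)
  33÷1 = 33 each, +1 to first 0

Closure order: Ashgrove, Dunmere, Fernhollow, Elkhorn
Last habitat: Briarlake with 66 animals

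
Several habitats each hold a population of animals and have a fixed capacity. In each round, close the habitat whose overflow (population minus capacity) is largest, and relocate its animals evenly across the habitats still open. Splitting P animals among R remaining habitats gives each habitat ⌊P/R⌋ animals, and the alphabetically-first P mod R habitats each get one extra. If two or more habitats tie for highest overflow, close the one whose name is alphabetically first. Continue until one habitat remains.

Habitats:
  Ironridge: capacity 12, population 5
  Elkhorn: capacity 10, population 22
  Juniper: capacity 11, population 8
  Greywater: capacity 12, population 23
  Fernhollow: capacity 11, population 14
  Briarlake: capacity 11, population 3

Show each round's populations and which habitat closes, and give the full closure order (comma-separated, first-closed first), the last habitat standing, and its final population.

Round 1: Briarlake=3 Elkhorn=22 Fernhollow=14 Greywater=23 Ironridge=5 Juniper=8 → close Elkhorn (overflow 12)
  22÷5 = 4 each, +1 to first 2
Round 2: Briarlake=8 Fernhollow=19 Greywater=27 Ironridge=9 Juniper=12 → close Greywater (overflow 15)
  27÷4 = 6 each, +1 to first 3
Round 3: Briarlake=15 Fernhollow=26 Ironridge=16 Juniper=18 → close Fernhollow (overflow 15)
  26÷3 = 8 each, +1 to first 2
Round 4: Briarlake=24 Ironridge=25 Juniper=26 → close Juniper (overflow 15)
  26÷2 = 13 each, +1 to first 0
Round 5: Briarlake=37 Ironridge=38 → close Briarlake (overflow 26)
  37÷1 = 37 each, +1 to first 0

Closure order: Elkhorn, Greywater, Fernhollow, Juniper, Briarlake
Last habitat: Ironridge with 75 animals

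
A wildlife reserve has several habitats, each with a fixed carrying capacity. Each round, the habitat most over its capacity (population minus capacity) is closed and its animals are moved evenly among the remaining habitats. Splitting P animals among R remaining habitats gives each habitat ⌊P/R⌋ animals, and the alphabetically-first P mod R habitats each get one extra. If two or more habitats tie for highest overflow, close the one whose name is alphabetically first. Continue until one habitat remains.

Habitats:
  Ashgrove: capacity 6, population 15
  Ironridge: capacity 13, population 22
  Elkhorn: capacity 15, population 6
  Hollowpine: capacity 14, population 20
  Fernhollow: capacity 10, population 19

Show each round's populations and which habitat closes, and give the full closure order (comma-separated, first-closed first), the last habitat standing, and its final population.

Round 1: Ashgrove=15 Elkhorn=6 Fernhollow=19 Hollowpine=20 Ironridge=22 → close Ashgrove (overflow 9)
  15÷4 = 3 each, +1 to first 3
Round 2: Elkhorn=10 Fernhollow=23 Hollowpine=24 Ironridge=25 → close Fernhollow (overflow 13)
  23÷3 = 7 each, +1 to first 2
Round 3: Elkhorn=18 Hollowpine=32 Ironridge=32 → close Ironridge (overflow 19)
  32÷2 = 16 each, +1 to first 0
Round 4: Elkhorn=34 Hollowpine=48 → close Hollowpine (overflow 34)
  48÷1 = 48 each, +1 to first 0

Closure order: Ashgrove, Fernhollow, Ironridge, Hollowpine
Last habitat: Elkhorn with 82 animals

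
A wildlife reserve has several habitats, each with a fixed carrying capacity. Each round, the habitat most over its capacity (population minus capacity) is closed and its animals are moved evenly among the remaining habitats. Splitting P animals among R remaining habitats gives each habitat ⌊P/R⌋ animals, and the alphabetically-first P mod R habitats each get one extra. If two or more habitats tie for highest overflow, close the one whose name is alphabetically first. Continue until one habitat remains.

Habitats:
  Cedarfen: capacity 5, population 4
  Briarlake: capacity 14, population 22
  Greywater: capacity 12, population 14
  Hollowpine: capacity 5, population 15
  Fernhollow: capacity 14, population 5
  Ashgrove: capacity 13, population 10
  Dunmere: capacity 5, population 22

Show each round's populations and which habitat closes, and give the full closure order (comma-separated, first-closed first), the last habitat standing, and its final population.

Closure order: Dunmere, Hollowpine, Briarlake, Cedarfen, Greywater, Ashgrove
Last habitat: Fernhollow with 92 animals

Round 1: Ashgrove=10 Briarlake=22 Cedarfen=4 Dunmere=22 Fernhollow=5 Greywater=14 Hollowpine=15 → close Dunmere (overflow 17)
  22÷6 = 3 each, +1 to first 4
Round 2: Ashgrove=14 Briarlake=26 Cedarfen=8 Fernhollow=9 Greywater=17 Hollowpine=18 → close Hollowpine (overflow 13)
  18÷5 = 3 each, +1 to first 3
Round 3: Ashgrove=18 Briarlake=30 Cedarfen=12 Fernhollow=12 Greywater=20 → close Briarlake (overflow 16)
  30÷4 = 7 each, +1 to first 2
Round 4: Ashgrove=26 Cedarfen=20 Fernhollow=19 Greywater=27 → close Cedarfen (overflow 15)
  20÷3 = 6 each, +1 to first 2
Round 5: Ashgrove=33 Fernhollow=26 Greywater=33 → close Greywater (overflow 21)
  33÷2 = 16 each, +1 to first 1
Round 6: Ashgrove=50 Fernhollow=42 → close Ashgrove (overflow 37)
  50÷1 = 50 each, +1 to first 0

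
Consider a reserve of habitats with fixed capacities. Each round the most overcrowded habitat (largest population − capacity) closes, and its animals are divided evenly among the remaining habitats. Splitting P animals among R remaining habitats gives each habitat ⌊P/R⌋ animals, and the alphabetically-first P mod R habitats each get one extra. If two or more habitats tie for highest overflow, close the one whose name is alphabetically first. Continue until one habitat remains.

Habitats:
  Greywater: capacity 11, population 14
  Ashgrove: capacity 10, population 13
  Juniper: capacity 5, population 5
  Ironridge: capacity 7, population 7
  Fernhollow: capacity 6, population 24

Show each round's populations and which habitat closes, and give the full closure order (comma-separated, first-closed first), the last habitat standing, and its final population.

Round 1: Ashgrove=13 Fernhollow=24 Greywater=14 Ironridge=7 Juniper=5 → close Fernhollow (overflow 18)
  24÷4 = 6 each, +1 to first 0
Round 2: Ashgrove=19 Greywater=20 Ironridge=13 Juniper=11 → close Ashgrove (overflow 9)
  19÷3 = 6 each, +1 to first 1
Round 3: Greywater=27 Ironridge=19 Juniper=17 → close Greywater (overflow 16)
  27÷2 = 13 each, +1 to first 1
Round 4: Ironridge=33 Juniper=30 → close Ironridge (overflow 26)
  33÷1 = 33 each, +1 to first 0

Closure order: Fernhollow, Ashgrove, Greywater, Ironridge
Last habitat: Juniper with 63 animals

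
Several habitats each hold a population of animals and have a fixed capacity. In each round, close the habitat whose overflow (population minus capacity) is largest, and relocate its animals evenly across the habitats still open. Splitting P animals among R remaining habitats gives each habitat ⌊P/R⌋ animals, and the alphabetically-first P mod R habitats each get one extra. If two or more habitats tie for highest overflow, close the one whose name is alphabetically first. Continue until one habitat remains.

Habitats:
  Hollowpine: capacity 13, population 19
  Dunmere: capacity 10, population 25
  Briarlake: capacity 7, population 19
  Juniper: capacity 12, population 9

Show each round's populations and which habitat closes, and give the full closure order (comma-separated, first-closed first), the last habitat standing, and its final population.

Closure order: Dunmere, Briarlake, Hollowpine
Last habitat: Juniper with 72 animals

Round 1: Briarlake=19 Dunmere=25 Hollowpine=19 Juniper=9 → close Dunmere (overflow 15)
  25÷3 = 8 each, +1 to first 1
Round 2: Briarlake=28 Hollowpine=27 Juniper=17 → close Briarlake (overflow 21)
  28÷2 = 14 each, +1 to first 0
Round 3: Hollowpine=41 Juniper=31 → close Hollowpine (overflow 28)
  41÷1 = 41 each, +1 to first 0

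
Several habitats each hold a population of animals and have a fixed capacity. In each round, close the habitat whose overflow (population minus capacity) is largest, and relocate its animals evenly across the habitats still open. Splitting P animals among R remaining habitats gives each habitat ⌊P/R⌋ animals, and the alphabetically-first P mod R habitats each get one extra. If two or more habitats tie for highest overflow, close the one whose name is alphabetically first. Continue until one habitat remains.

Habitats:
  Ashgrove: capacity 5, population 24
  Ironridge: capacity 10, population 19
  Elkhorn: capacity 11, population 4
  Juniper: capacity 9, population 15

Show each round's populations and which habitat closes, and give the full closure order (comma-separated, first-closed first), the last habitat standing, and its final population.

Closure order: Ashgrove, Ironridge, Juniper
Last habitat: Elkhorn with 62 animals

Round 1: Ashgrove=24 Elkhorn=4 Ironridge=19 Juniper=15 → close Ashgrove (overflow 19)
  24÷3 = 8 each, +1 to first 0
Round 2: Elkhorn=12 Ironridge=27 Juniper=23 → close Ironridge (overflow 17)
  27÷2 = 13 each, +1 to first 1
Round 3: Elkhorn=26 Juniper=36 → close Juniper (overflow 27)
  36÷1 = 36 each, +1 to first 0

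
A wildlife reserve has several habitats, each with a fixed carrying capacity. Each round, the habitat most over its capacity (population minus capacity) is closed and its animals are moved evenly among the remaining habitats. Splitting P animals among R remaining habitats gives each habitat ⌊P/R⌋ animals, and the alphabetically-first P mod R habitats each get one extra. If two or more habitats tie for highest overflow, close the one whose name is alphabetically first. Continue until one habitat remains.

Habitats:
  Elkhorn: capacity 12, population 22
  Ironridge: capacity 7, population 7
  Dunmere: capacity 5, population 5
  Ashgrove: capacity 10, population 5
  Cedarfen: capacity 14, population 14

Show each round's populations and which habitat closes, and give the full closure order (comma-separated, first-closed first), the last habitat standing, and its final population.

Round 1: Ashgrove=5 Cedarfen=14 Dunmere=5 Elkhorn=22 Ironridge=7 → close Elkhorn (overflow 10)
  22÷4 = 5 each, +1 to first 2
Round 2: Ashgrove=11 Cedarfen=20 Dunmere=10 Ironridge=12 → close Cedarfen (overflow 6)
  20÷3 = 6 each, +1 to first 2
Round 3: Ashgrove=18 Dunmere=17 Ironridge=18 → close Dunmere (overflow 12)
  17÷2 = 8 each, +1 to first 1
Round 4: Ashgrove=27 Ironridge=26 → close Ironridge (overflow 19)
  26÷1 = 26 each, +1 to first 0

Closure order: Elkhorn, Cedarfen, Dunmere, Ironridge
Last habitat: Ashgrove with 53 animals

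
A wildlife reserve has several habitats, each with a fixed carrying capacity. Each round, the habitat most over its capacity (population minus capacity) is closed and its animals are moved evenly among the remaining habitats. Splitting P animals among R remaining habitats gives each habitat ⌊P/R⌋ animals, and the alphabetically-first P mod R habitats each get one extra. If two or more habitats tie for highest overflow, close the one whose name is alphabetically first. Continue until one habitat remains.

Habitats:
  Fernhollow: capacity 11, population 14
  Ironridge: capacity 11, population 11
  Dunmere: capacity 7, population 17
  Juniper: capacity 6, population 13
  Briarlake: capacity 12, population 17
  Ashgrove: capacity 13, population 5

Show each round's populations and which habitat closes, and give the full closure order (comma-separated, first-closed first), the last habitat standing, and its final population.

Closure order: Dunmere, Juniper, Briarlake, Fernhollow, Ironridge
Last habitat: Ashgrove with 77 animals

Round 1: Ashgrove=5 Briarlake=17 Dunmere=17 Fernhollow=14 Ironridge=11 Juniper=13 → close Dunmere (overflow 10)
  17÷5 = 3 each, +1 to first 2
Round 2: Ashgrove=9 Briarlake=21 Fernhollow=17 Ironridge=14 Juniper=16 → close Juniper (overflow 10)
  16÷4 = 4 each, +1 to first 0
Round 3: Ashgrove=13 Briarlake=25 Fernhollow=21 Ironridge=18 → close Briarlake (overflow 13)
  25÷3 = 8 each, +1 to first 1
Round 4: Ashgrove=22 Fernhollow=29 Ironridge=26 → close Fernhollow (overflow 18)
  29÷2 = 14 each, +1 to first 1
Round 5: Ashgrove=37 Ironridge=40 → close Ironridge (overflow 29)
  40÷1 = 40 each, +1 to first 0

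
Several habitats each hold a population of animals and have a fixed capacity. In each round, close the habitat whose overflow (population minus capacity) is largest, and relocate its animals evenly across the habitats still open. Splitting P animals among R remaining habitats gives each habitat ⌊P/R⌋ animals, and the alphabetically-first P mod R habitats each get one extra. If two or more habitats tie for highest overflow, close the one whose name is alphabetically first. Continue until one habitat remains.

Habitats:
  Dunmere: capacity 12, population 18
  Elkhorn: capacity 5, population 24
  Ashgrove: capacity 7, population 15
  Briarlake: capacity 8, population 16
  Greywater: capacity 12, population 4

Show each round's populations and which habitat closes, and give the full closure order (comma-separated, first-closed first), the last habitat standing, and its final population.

Round 1: Ashgrove=15 Briarlake=16 Dunmere=18 Elkhorn=24 Greywater=4 → close Elkhorn (overflow 19)
  24÷4 = 6 each, +1 to first 0
Round 2: Ashgrove=21 Briarlake=22 Dunmere=24 Greywater=10 → close Ashgrove (overflow 14)
  21÷3 = 7 each, +1 to first 0
Round 3: Briarlake=29 Dunmere=31 Greywater=17 → close Briarlake (overflow 21)
  29÷2 = 14 each, +1 to first 1
Round 4: Dunmere=46 Greywater=31 → close Dunmere (overflow 34)
  46÷1 = 46 each, +1 to first 0

Closure order: Elkhorn, Ashgrove, Briarlake, Dunmere
Last habitat: Greywater with 77 animals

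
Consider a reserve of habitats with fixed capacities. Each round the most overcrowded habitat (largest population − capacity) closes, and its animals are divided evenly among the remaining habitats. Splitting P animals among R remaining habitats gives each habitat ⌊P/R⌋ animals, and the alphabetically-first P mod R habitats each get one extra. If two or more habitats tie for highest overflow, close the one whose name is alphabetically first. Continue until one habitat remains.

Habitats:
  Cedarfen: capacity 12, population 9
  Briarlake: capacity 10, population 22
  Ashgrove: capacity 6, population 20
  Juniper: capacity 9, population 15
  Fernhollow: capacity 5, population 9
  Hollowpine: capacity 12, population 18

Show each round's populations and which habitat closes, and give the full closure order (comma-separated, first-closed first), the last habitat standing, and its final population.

Round 1: Ashgrove=20 Briarlake=22 Cedarfen=9 Fernhollow=9 Hollowpine=18 Juniper=15 → close Ashgrove (overflow 14)
  20÷5 = 4 each, +1 to first 0
Round 2: Briarlake=26 Cedarfen=13 Fernhollow=13 Hollowpine=22 Juniper=19 → close Briarlake (overflow 16)
  26÷4 = 6 each, +1 to first 2
Round 3: Cedarfen=20 Fernhollow=20 Hollowpine=28 Juniper=25 → close Hollowpine (overflow 16)
  28÷3 = 9 each, +1 to first 1
Round 4: Cedarfen=30 Fernhollow=29 Juniper=34 → close Juniper (overflow 25)
  34÷2 = 17 each, +1 to first 0
Round 5: Cedarfen=47 Fernhollow=46 → close Fernhollow (overflow 41)
  46÷1 = 46 each, +1 to first 0

Closure order: Ashgrove, Briarlake, Hollowpine, Juniper, Fernhollow
Last habitat: Cedarfen with 93 animals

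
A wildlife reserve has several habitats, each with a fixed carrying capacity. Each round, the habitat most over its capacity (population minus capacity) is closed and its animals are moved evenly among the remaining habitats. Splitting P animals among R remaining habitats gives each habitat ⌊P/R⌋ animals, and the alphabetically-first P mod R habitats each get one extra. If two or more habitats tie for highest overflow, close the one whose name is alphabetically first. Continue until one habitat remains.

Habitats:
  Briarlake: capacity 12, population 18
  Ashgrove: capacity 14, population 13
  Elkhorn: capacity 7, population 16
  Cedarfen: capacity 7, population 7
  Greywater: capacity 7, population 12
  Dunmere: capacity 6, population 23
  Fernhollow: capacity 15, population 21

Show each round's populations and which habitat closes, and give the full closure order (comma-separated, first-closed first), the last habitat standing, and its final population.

Closure order: Dunmere, Elkhorn, Briarlake, Fernhollow, Greywater, Cedarfen
Last habitat: Ashgrove with 110 animals

Round 1: Ashgrove=13 Briarlake=18 Cedarfen=7 Dunmere=23 Elkhorn=16 Fernhollow=21 Greywater=12 → close Dunmere (overflow 17)
  23÷6 = 3 each, +1 to first 5
Round 2: Ashgrove=17 Briarlake=22 Cedarfen=11 Elkhorn=20 Fernhollow=25 Greywater=15 → close Elkhorn (overflow 13)
  20÷5 = 4 each, +1 to first 0
Round 3: Ashgrove=21 Briarlake=26 Cedarfen=15 Fernhollow=29 Greywater=19 → close Briarlake (overflow 14)
  26÷4 = 6 each, +1 to first 2
Round 4: Ashgrove=28 Cedarfen=22 Fernhollow=35 Greywater=25 → close Fernhollow (overflow 20)
  35÷3 = 11 each, +1 to first 2
Round 5: Ashgrove=40 Cedarfen=34 Greywater=36 → close Greywater (overflow 29)
  36÷2 = 18 each, +1 to first 0
Round 6: Ashgrove=58 Cedarfen=52 → close Cedarfen (overflow 45)
  52÷1 = 52 each, +1 to first 0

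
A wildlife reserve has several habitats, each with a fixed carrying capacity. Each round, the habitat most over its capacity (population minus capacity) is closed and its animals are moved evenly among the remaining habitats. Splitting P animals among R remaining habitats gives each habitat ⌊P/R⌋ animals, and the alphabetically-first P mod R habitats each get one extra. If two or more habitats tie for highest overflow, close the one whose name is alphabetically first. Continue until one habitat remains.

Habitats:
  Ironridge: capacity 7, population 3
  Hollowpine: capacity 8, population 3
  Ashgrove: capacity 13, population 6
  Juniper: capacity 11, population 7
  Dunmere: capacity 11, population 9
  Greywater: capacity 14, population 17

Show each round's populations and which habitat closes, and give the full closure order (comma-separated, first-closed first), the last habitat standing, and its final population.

Round 1: Ashgrove=6 Dunmere=9 Greywater=17 Hollowpine=3 Ironridge=3 Juniper=7 → close Greywater (overflow 3)
  17÷5 = 3 each, +1 to first 2
Round 2: Ashgrove=10 Dunmere=13 Hollowpine=6 Ironridge=6 Juniper=10 → close Dunmere (overflow 2)
  13÷4 = 3 each, +1 to first 1
Round 3: Ashgrove=14 Hollowpine=9 Ironridge=9 Juniper=13 → close Ironridge (overflow 2)
  9÷3 = 3 each, +1 to first 0
Round 4: Ashgrove=17 Hollowpine=12 Juniper=16 → close Juniper (overflow 5)
  16÷2 = 8 each, +1 to first 0
Round 5: Ashgrove=25 Hollowpine=20 → close Ashgrove (overflow 12)
  25÷1 = 25 each, +1 to first 0

Closure order: Greywater, Dunmere, Ironridge, Juniper, Ashgrove
Last habitat: Hollowpine with 45 animals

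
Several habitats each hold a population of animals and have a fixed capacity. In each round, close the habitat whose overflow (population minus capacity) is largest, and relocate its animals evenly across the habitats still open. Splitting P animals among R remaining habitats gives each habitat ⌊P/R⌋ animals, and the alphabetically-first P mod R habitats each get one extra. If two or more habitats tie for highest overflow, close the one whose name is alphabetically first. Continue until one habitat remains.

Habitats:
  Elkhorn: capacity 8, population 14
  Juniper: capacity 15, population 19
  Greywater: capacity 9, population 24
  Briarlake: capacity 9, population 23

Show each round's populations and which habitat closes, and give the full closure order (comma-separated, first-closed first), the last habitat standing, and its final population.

Closure order: Greywater, Briarlake, Elkhorn
Last habitat: Juniper with 80 animals

Round 1: Briarlake=23 Elkhorn=14 Greywater=24 Juniper=19 → close Greywater (overflow 15)
  24÷3 = 8 each, +1 to first 0
Round 2: Briarlake=31 Elkhorn=22 Juniper=27 → close Briarlake (overflow 22)
  31÷2 = 15 each, +1 to first 1
Round 3: Elkhorn=38 Juniper=42 → close Elkhorn (overflow 30)
  38÷1 = 38 each, +1 to first 0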